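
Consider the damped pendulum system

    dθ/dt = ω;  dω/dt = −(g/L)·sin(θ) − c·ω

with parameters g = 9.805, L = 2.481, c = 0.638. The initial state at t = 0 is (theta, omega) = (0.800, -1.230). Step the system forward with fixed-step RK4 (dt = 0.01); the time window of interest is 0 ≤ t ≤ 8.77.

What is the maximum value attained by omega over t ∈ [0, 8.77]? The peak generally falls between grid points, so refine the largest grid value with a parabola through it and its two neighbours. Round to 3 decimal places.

max omega = 0.964

t=0.000: state=(0.800, -1.230)
step 1 (dt=0.01): k1=(-1.230, -2.050), k2=(-1.240, -2.027), k3=(-1.240, -2.027), k4=(-1.250, -2.003); state += dt/6·(k1+2k2+2k3+k4)
t=0.010: state=(0.788, -1.250)
t=0.020: state=(0.775, -1.270)
t=0.030: state=(0.762, -1.289)
continuing one RK4 step at a time; state shown every 50 steps (Δt=0.5):
t=0.500: state=(0.042, -1.558)
t=1.000: state=(-0.540, -0.633)
t=1.500: state=(-0.561, 0.493)
t=2.000: state=(-0.159, 0.964)
t=2.500: state=(0.254, 0.574)
t=3.000: state=(0.360, -0.147)
t=3.500: state=(0.161, -0.561)
t=4.000: state=(-0.108, -0.431)
t=4.500: state=(-0.219, -0.003)
t=5.000: state=(-0.131, 0.311)
t=5.500: state=(0.035, 0.298)
t=6.000: state=(0.128, 0.057)
t=6.500: state=(0.097, -0.162)
t=7.000: state=(-0.002, -0.196)
t=7.500: state=(-0.072, -0.068)
t=8.000: state=(-0.067, 0.078)
t=8.500: state=(-0.011, 0.123)
t=8.770: state=(0.019, 0.099)
largest grid value and its neighbours: omega(1.990)=0.96361, omega(2.000)=0.96391, omega(2.010)=0.96384
parabola through these three points peaks at t≈2.003 with omega≈0.96393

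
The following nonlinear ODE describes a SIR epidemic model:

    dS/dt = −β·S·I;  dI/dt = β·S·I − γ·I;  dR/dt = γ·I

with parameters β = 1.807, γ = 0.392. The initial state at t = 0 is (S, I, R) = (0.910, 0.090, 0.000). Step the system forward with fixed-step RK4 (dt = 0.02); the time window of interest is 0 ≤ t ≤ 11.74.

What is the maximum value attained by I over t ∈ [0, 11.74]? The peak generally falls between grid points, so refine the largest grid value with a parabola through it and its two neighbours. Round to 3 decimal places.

t=0.000: state=(0.910, 0.090, 0.000)
step 1 (dt=0.02): k1=(-0.148, 0.113, 0.035), k2=(-0.150, 0.114, 0.036), k3=(-0.150, 0.114, 0.036), k4=(-0.151, 0.115, 0.036); state += dt/6·(k1+2k2+2k3+k4)
t=0.020: state=(0.907, 0.092, 0.001)
t=0.040: state=(0.904, 0.095, 0.001)
t=0.060: state=(0.901, 0.097, 0.002)
continuing one RK4 step at a time; state shown every 25 steps (Δt=0.5):
t=0.500: state=(0.814, 0.162, 0.024)
t=1.000: state=(0.674, 0.261, 0.065)
t=1.500: state=(0.507, 0.366, 0.127)
t=2.000: state=(0.351, 0.442, 0.207)
t=2.500: state=(0.231, 0.472, 0.297)
t=3.000: state=(0.151, 0.460, 0.389)
t=3.500: state=(0.102, 0.423, 0.476)
t=4.000: state=(0.071, 0.375, 0.554)
t=4.500: state=(0.052, 0.326, 0.623)
t=5.000: state=(0.039, 0.279, 0.682)
t=5.500: state=(0.031, 0.237, 0.732)
t=6.000: state=(0.026, 0.199, 0.775)
t=6.500: state=(0.022, 0.167, 0.811)
t=7.000: state=(0.019, 0.140, 0.841)
t=7.500: state=(0.017, 0.117, 0.866)
t=8.000: state=(0.015, 0.098, 0.887)
t=8.500: state=(0.014, 0.081, 0.905)
t=9.000: state=(0.013, 0.068, 0.919)
t=9.500: state=(0.012, 0.056, 0.931)
t=10.000: state=(0.012, 0.047, 0.941)
t=10.500: state=(0.011, 0.039, 0.950)
t=11.000: state=(0.011, 0.032, 0.957)
t=11.500: state=(0.011, 0.027, 0.962)
t=11.740: state=(0.011, 0.025, 0.965)
largest grid value and its neighbours: I(2.560)=0.47200, I(2.580)=0.47201, I(2.600)=0.47196
parabola through these three points peaks at t≈2.575 with I≈0.47201

max I = 0.472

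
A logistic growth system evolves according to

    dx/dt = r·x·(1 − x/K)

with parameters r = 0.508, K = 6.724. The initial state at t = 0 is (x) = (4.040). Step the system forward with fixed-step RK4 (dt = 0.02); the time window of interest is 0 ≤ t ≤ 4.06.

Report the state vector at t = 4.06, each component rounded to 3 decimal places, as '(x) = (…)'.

t=0.000: state=(4.040)
step 1 (dt=0.02): k1=(0.819), k2=(0.818), k3=(0.818), k4=(0.818); state += dt/6·(k1+2k2+2k3+k4)
t=0.020: state=(4.056)
t=0.040: state=(4.073)
t=0.060: state=(4.089)
continuing one RK4 step at a time; state shown every 10 steps (Δt=0.2):
t=0.200: state=(4.202)
t=0.400: state=(4.360)
t=0.600: state=(4.513)
t=0.800: state=(4.661)
t=1.000: state=(4.804)
t=1.200: state=(4.940)
t=1.400: state=(5.070)
t=1.600: state=(5.193)
t=1.800: state=(5.310)
t=2.000: state=(5.420)
t=2.200: state=(5.524)
t=2.400: state=(5.621)
t=2.600: state=(5.711)
t=2.800: state=(5.796)
t=3.000: state=(5.874)
t=3.200: state=(5.947)
t=3.400: state=(6.014)
t=3.600: state=(6.076)
t=3.800: state=(6.133)
t=4.000: state=(6.185)
t=4.060: state=(6.200)

(x) = (6.200)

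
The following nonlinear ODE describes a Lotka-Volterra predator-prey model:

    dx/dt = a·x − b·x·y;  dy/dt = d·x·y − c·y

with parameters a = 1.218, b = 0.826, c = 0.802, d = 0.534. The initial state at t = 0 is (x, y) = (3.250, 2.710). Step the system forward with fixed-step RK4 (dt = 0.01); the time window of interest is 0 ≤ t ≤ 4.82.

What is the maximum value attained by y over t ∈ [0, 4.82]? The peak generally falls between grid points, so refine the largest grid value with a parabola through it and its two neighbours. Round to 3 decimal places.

max y = 3.444

t=0.000: state=(3.250, 2.710)
step 1 (dt=0.01): k1=(-3.316, 2.530), k2=(-3.333, 2.517), k3=(-3.333, 2.517), k4=(-3.349, 2.505); state += dt/6·(k1+2k2+2k3+k4)
t=0.010: state=(3.217, 2.735)
t=0.020: state=(3.183, 2.760)
t=0.030: state=(3.149, 2.785)
continuing one RK4 step at a time; state shown every 20 steps (Δt=0.2):
t=0.200: state=(2.550, 3.148)
t=0.400: state=(1.890, 3.395)
t=0.600: state=(1.368, 3.437)
t=0.800: state=(0.997, 3.317)
t=1.000: state=(0.748, 3.099)
t=1.200: state=(0.584, 2.833)
t=1.400: state=(0.478, 2.553)
t=1.600: state=(0.409, 2.279)
t=1.800: state=(0.366, 2.023)
t=2.000: state=(0.341, 1.789)
t=2.200: state=(0.329, 1.580)
t=2.400: state=(0.329, 1.393)
t=2.600: state=(0.338, 1.230)
t=2.800: state=(0.356, 1.087)
t=3.000: state=(0.384, 0.963)
t=3.200: state=(0.421, 0.856)
t=3.400: state=(0.470, 0.765)
t=3.600: state=(0.532, 0.687)
t=3.800: state=(0.610, 0.622)
t=4.000: state=(0.705, 0.568)
t=4.200: state=(0.822, 0.525)
t=4.400: state=(0.964, 0.492)
t=4.600: state=(1.136, 0.469)
t=4.800: state=(1.343, 0.456)
t=4.820: state=(1.366, 0.455)
largest grid value and its neighbours: y(0.530)=3.44377, y(0.540)=3.44410, y(0.550)=3.44399
parabola through these three points peaks at t≈0.542 with y≈3.44412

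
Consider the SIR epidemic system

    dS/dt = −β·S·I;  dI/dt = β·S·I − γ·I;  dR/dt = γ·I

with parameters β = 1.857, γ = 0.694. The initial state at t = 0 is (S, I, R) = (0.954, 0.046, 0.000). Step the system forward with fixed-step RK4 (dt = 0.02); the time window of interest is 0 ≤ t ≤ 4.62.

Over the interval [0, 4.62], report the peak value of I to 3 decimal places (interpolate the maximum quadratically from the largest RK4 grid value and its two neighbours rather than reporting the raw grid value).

t=0.000: state=(0.954, 0.046, 0.000)
step 1 (dt=0.02): k1=(-0.081, 0.050, 0.032), k2=(-0.082, 0.050, 0.032), k3=(-0.082, 0.050, 0.032), k4=(-0.083, 0.051, 0.033); state += dt/6·(k1+2k2+2k3+k4)
t=0.020: state=(0.952, 0.047, 0.001)
t=0.040: state=(0.951, 0.048, 0.001)
t=0.060: state=(0.949, 0.049, 0.002)
continuing one RK4 step at a time; state shown every 10 steps (Δt=0.2):
t=0.200: state=(0.936, 0.057, 0.007)
t=0.400: state=(0.914, 0.070, 0.016)
t=0.600: state=(0.888, 0.085, 0.027)
t=0.800: state=(0.858, 0.102, 0.040)
t=1.000: state=(0.823, 0.122, 0.055)
t=1.200: state=(0.784, 0.143, 0.073)
t=1.400: state=(0.740, 0.165, 0.095)
t=1.600: state=(0.693, 0.187, 0.119)
t=1.800: state=(0.644, 0.209, 0.147)
t=2.000: state=(0.594, 0.229, 0.177)
t=2.200: state=(0.544, 0.246, 0.210)
t=2.400: state=(0.495, 0.260, 0.245)
t=2.600: state=(0.448, 0.269, 0.282)
t=2.800: state=(0.405, 0.275, 0.320)
t=3.000: state=(0.366, 0.276, 0.358)
t=3.200: state=(0.330, 0.273, 0.396)
t=3.400: state=(0.299, 0.267, 0.434)
t=3.600: state=(0.271, 0.259, 0.470)
t=3.800: state=(0.247, 0.248, 0.506)
t=4.000: state=(0.225, 0.235, 0.539)
t=4.200: state=(0.207, 0.222, 0.571)
t=4.400: state=(0.191, 0.208, 0.601)
t=4.600: state=(0.177, 0.194, 0.629)
t=4.620: state=(0.176, 0.193, 0.631)
largest grid value and its neighbours: I(2.940)=0.27603, I(2.960)=0.27604, I(2.980)=0.27602
parabola through these three points peaks at t≈2.958 with I≈0.27604

max I = 0.276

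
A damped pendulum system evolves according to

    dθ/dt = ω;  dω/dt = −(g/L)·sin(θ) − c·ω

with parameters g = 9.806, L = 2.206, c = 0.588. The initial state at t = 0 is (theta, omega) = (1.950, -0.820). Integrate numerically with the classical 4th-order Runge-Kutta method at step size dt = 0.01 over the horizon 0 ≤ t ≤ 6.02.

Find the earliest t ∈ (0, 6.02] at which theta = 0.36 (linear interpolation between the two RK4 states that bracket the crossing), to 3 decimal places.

t=0.000: state=(1.950, -0.820)
step 1 (dt=0.01): k1=(-0.820, -3.647), k2=(-0.838, -3.643), k3=(-0.838, -3.643), k4=(-0.856, -3.639); state += dt/6·(k1+2k2+2k3+k4)
t=0.010: state=(1.942, -0.856)
t=0.020: state=(1.933, -0.893)
t=0.030: state=(1.924, -0.929)
continuing one RK4 step at a time; state shown every 20 steps (Δt=0.2):
t=0.200: state=(1.714, -1.535)
t=0.400: state=(1.339, -2.198)
t=0.600: state=(0.846, -2.693)
t=0.770: state=(0.371, -2.843)
next step: t=0.780: state=(0.342, -2.841) — theta has crossed 0.36
linear interpolation between t=0.770 (0.37089) and t=0.780 (0.34246) → t≈0.774

t = 0.774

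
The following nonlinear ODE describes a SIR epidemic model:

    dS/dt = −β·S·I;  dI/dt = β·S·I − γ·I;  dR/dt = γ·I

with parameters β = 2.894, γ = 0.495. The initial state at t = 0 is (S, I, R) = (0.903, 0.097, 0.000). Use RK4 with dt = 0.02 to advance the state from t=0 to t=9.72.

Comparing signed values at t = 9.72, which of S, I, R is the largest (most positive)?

largest component: R

t=0.000: state=(0.903, 0.097, 0.000)
step 1 (dt=0.02): k1=(-0.253, 0.205, 0.048), k2=(-0.258, 0.209, 0.049), k3=(-0.258, 0.209, 0.049), k4=(-0.263, 0.213, 0.050); state += dt/6·(k1+2k2+2k3+k4)
t=0.020: state=(0.898, 0.101, 0.001)
t=0.040: state=(0.892, 0.106, 0.002)
t=0.060: state=(0.887, 0.110, 0.003)
continuing one RK4 step at a time; state shown every 25 steps (Δt=0.5):
t=0.500: state=(0.712, 0.247, 0.041)
t=1.000: state=(0.431, 0.443, 0.127)
t=1.500: state=(0.208, 0.541, 0.251)
t=2.000: state=(0.095, 0.520, 0.384)
t=2.500: state=(0.047, 0.448, 0.505)
t=3.000: state=(0.026, 0.368, 0.606)
t=3.500: state=(0.016, 0.296, 0.688)
t=4.000: state=(0.011, 0.236, 0.753)
t=4.500: state=(0.008, 0.187, 0.805)
t=5.000: state=(0.006, 0.147, 0.846)
t=5.500: state=(0.005, 0.116, 0.879)
t=6.000: state=(0.005, 0.091, 0.904)
t=6.500: state=(0.004, 0.072, 0.924)
t=7.000: state=(0.004, 0.056, 0.940)
t=7.500: state=(0.003, 0.044, 0.952)
t=8.000: state=(0.003, 0.035, 0.962)
t=8.500: state=(0.003, 0.027, 0.970)
t=9.000: state=(0.003, 0.021, 0.976)
t=9.500: state=(0.003, 0.017, 0.980)
t=9.720: state=(0.003, 0.015, 0.982)
compare at T: S=0.003, I=0.015, R=0.982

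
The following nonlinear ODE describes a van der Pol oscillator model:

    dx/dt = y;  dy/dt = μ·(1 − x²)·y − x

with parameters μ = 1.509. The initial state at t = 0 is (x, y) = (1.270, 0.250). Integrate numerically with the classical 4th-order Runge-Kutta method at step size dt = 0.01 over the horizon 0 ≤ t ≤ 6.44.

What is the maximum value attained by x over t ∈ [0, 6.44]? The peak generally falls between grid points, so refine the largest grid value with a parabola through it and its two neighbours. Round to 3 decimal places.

t=0.000: state=(1.270, 0.250)
step 1 (dt=0.01): k1=(0.250, -1.501), k2=(0.242, -1.497), k3=(0.243, -1.497), k4=(0.235, -1.492); state += dt/6·(k1+2k2+2k3+k4)
t=0.010: state=(1.272, 0.235)
t=0.020: state=(1.275, 0.220)
t=0.030: state=(1.277, 0.205)
continuing one RK4 step at a time; state shown every 25 steps (Δt=0.25):
t=0.250: state=(1.288, -0.089)
t=0.500: state=(1.232, -0.355)
t=0.750: state=(1.114, -0.583)
t=1.000: state=(0.939, -0.826)
t=1.250: state=(0.694, -1.153)
t=1.500: state=(0.347, -1.662)
t=1.750: state=(-0.159, -2.431)
t=2.000: state=(-0.860, -3.046)
t=2.250: state=(-1.554, -2.219)
t=2.500: state=(-1.910, -0.700)
t=2.750: state=(-1.974, 0.059)
t=3.000: state=(-1.921, 0.322)
t=3.250: state=(-1.825, 0.430)
t=3.500: state=(-1.709, 0.499)
t=3.750: state=(-1.576, 0.568)
t=4.000: state=(-1.423, 0.656)
t=4.250: state=(-1.245, 0.779)
t=4.500: state=(-1.028, 0.968)
t=4.750: state=(-0.751, 1.277)
t=5.000: state=(-0.372, 1.805)
t=5.250: state=(0.178, 2.634)
t=5.500: state=(0.931, 3.232)
t=5.750: state=(1.643, 2.155)
t=6.000: state=(1.969, 0.578)
t=6.250: state=(2.011, -0.113)
t=6.440: state=(1.969, -0.304)
largest grid value and its neighbours: x(6.180)=2.01518, x(6.190)=2.01518, x(6.200)=2.01499
parabola through these three points peaks at t≈6.185 with x≈2.01521

max x = 2.015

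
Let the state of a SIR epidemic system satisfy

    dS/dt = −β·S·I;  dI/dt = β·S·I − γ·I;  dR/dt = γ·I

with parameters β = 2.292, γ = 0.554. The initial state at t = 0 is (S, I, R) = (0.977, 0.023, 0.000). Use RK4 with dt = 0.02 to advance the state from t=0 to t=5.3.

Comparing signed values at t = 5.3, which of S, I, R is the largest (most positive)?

largest component: R

t=0.000: state=(0.977, 0.023, 0.000)
step 1 (dt=0.02): k1=(-0.052, 0.039, 0.013), k2=(-0.052, 0.039, 0.013), k3=(-0.052, 0.039, 0.013), k4=(-0.053, 0.040, 0.013); state += dt/6·(k1+2k2+2k3+k4)
t=0.020: state=(0.976, 0.024, 0.000)
t=0.040: state=(0.975, 0.025, 0.001)
t=0.060: state=(0.974, 0.025, 0.001)
continuing one RK4 step at a time; state shown every 10 steps (Δt=0.2):
t=0.200: state=(0.965, 0.032, 0.003)
t=0.400: state=(0.948, 0.045, 0.007)
t=0.600: state=(0.926, 0.061, 0.013)
t=0.800: state=(0.896, 0.083, 0.021)
t=1.000: state=(0.857, 0.112, 0.032)
t=1.200: state=(0.808, 0.146, 0.046)
t=1.400: state=(0.748, 0.187, 0.064)
t=1.600: state=(0.680, 0.233, 0.088)
t=1.800: state=(0.605, 0.279, 0.116)
t=2.000: state=(0.526, 0.324, 0.149)
t=2.200: state=(0.450, 0.363, 0.188)
t=2.400: state=(0.378, 0.392, 0.230)
t=2.600: state=(0.314, 0.412, 0.274)
t=2.800: state=(0.260, 0.420, 0.320)
t=3.000: state=(0.214, 0.419, 0.367)
t=3.200: state=(0.177, 0.410, 0.413)
t=3.400: state=(0.147, 0.395, 0.458)
t=3.600: state=(0.123, 0.376, 0.500)
t=3.800: state=(0.104, 0.355, 0.541)
t=4.000: state=(0.089, 0.332, 0.579)
t=4.200: state=(0.077, 0.309, 0.614)
t=4.400: state=(0.067, 0.286, 0.647)
t=4.600: state=(0.059, 0.263, 0.678)
t=4.800: state=(0.053, 0.242, 0.706)
t=5.000: state=(0.047, 0.221, 0.731)
t=5.200: state=(0.043, 0.202, 0.755)
t=5.300: state=(0.041, 0.193, 0.766)
compare at T: S=0.041, I=0.193, R=0.766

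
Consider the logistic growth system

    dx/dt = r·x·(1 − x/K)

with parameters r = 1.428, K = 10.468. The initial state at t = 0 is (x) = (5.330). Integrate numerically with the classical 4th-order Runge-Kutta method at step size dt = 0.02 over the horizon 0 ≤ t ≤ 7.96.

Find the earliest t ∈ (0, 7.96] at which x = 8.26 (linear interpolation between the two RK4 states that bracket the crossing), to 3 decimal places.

t=0.000: state=(5.330)
step 1 (dt=0.02): k1=(3.736), k2=(3.735), k3=(3.735), k4=(3.733); state += dt/6·(k1+2k2+2k3+k4)
t=0.020: state=(5.405)
t=0.040: state=(5.479)
t=0.060: state=(5.554)
continuing one RK4 step at a time; state shown every 25 steps (Δt=0.5):
t=0.500: state=(7.111)
t=0.880: state=(8.214)
next step: t=0.900: state=(8.264) — x has crossed 8.26
linear interpolation between t=0.880 (8.21434) and t=0.900 (8.26444) → t≈0.898

t = 0.898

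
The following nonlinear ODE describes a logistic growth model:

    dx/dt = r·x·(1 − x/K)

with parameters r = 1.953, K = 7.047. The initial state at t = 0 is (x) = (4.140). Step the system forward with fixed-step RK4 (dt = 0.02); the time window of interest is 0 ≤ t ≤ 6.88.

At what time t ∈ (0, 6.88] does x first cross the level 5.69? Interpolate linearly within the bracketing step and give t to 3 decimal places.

t = 0.553

t=0.000: state=(4.140)
step 1 (dt=0.02): k1=(3.335), k2=(3.324), k3=(3.324), k4=(3.311); state += dt/6·(k1+2k2+2k3+k4)
t=0.020: state=(4.206)
t=0.040: state=(4.272)
t=0.060: state=(4.338)
continuing one RK4 step at a time; state shown every 25 steps (Δt=0.5):
t=0.500: state=(5.573)
t=0.540: state=(5.662)
next step: t=0.560: state=(5.705) — x has crossed 5.69
linear interpolation between t=0.540 (5.66213) and t=0.560 (5.70508) → t≈0.553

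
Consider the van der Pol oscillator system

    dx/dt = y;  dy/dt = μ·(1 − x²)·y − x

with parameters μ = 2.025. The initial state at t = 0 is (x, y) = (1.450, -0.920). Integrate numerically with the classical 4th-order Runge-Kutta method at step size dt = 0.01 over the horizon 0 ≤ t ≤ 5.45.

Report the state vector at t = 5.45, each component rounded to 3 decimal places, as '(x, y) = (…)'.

t=0.000: state=(1.450, -0.920)
step 1 (dt=0.01): k1=(-0.920, 0.604), k2=(-0.917, 0.577), k3=(-0.917, 0.577), k4=(-0.914, 0.551); state += dt/6·(k1+2k2+2k3+k4)
t=0.010: state=(1.441, -0.914)
t=0.020: state=(1.432, -0.909)
t=0.030: state=(1.423, -0.904)
continuing one RK4 step at a time; state shown every 20 steps (Δt=0.2):
t=0.200: state=(1.272, -0.884)
t=0.400: state=(1.088, -0.973)
t=0.600: state=(0.875, -1.184)
t=0.800: state=(0.602, -1.581)
t=1.000: state=(0.221, -2.297)
t=1.200: state=(-0.344, -3.398)
t=1.400: state=(-1.104, -3.914)
t=1.600: state=(-1.747, -2.233)
t=1.800: state=(-2.004, -0.540)
t=2.000: state=(-2.038, 0.078)
t=2.200: state=(-2.001, 0.254)
t=2.400: state=(-1.944, 0.312)
t=2.600: state=(-1.878, 0.342)
t=2.800: state=(-1.807, 0.367)
t=3.000: state=(-1.731, 0.393)
t=3.200: state=(-1.650, 0.424)
t=3.400: state=(-1.561, 0.462)
t=3.600: state=(-1.464, 0.511)
t=3.800: state=(-1.356, 0.577)
t=4.000: state=(-1.232, 0.666)
t=4.200: state=(-1.086, 0.797)
t=4.400: state=(-0.908, 0.998)
t=4.600: state=(-0.679, 1.328)
t=4.800: state=(-0.361, 1.897)
t=5.000: state=(0.106, 2.839)
t=5.200: state=(0.780, 3.800)
t=5.400: state=(1.506, 3.053)
t=5.450: state=(1.647, 2.551)

(x, y) = (1.647, 2.551)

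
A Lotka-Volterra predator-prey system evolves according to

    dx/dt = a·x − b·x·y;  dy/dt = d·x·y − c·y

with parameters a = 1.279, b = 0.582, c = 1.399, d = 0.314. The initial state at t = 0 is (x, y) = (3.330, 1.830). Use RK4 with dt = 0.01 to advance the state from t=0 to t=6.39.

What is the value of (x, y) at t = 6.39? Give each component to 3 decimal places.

t=0.000: state=(3.330, 1.830)
step 1 (dt=0.01): k1=(0.712, -0.647), k2=(0.719, -0.643), k3=(0.719, -0.643), k4=(0.726, -0.640); state += dt/6·(k1+2k2+2k3+k4)
t=0.010: state=(3.337, 1.824)
t=0.020: state=(3.345, 1.817)
t=0.030: state=(3.352, 1.811)
continuing one RK4 step at a time; state shown every 25 steps (Δt=0.25):
t=0.250: state=(3.551, 1.689)
t=0.500: state=(3.853, 1.591)
t=0.750: state=(4.227, 1.539)
t=1.000: state=(4.655, 1.537)
t=1.250: state=(5.109, 1.590)
t=1.500: state=(5.540, 1.702)
t=1.750: state=(5.882, 1.880)
t=2.000: state=(6.057, 2.121)
t=2.250: state=(6.003, 2.403)
t=2.500: state=(5.705, 2.686)
t=2.750: state=(5.222, 2.910)
t=3.000: state=(4.662, 3.024)
t=3.250: state=(4.132, 3.008)
t=3.500: state=(3.702, 2.882)
t=3.750: state=(3.398, 2.682)
t=4.000: state=(3.221, 2.449)
t=4.250: state=(3.158, 2.216)
t=4.500: state=(3.200, 2.003)
t=4.750: state=(3.337, 1.824)
t=5.000: state=(3.561, 1.684)
t=5.250: state=(3.866, 1.588)
t=5.500: state=(4.242, 1.538)
t=5.750: state=(4.672, 1.538)
t=6.000: state=(5.126, 1.593)
t=6.250: state=(5.555, 1.708)
t=6.390: state=(5.760, 1.801)

(x, y) = (5.760, 1.801)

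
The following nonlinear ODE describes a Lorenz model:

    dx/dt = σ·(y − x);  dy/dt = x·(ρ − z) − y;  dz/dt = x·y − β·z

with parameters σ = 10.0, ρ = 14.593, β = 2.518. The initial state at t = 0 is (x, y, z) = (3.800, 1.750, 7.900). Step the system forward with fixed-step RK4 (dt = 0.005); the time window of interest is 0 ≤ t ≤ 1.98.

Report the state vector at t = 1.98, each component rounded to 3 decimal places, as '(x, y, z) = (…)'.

t=0.000: state=(3.800, 1.750, 7.900)
step 1 (dt=0.005): k1=(-20.500, 23.683, -13.242), k2=(-19.395, 23.405, -13.027), k3=(-19.430, 23.423, -13.026), k4=(-18.357, 23.157, -12.815); state += dt/6·(k1+2k2+2k3+k4)
t=0.005: state=(3.703, 1.867, 7.835)
t=0.010: state=(3.616, 1.982, 7.772)
t=0.015: state=(3.539, 2.094, 7.711)
continuing one RK4 step at a time; state shown every 20 steps (Δt=0.1):
t=0.100: state=(3.295, 3.871, 6.979)
t=0.200: state=(4.511, 6.276, 7.165)
t=0.300: state=(6.665, 9.072, 9.435)
t=0.400: state=(8.794, 10.250, 14.270)
t=0.500: state=(8.875, 7.482, 18.398)
t=0.600: state=(6.552, 3.791, 18.100)
t=0.700: state=(4.141, 2.278, 15.401)
t=0.800: state=(2.904, 2.240, 12.628)
t=0.900: state=(2.679, 2.837, 10.420)
t=1.000: state=(3.154, 3.934, 8.959)
t=1.100: state=(4.240, 5.636, 8.525)
t=1.200: state=(5.910, 7.795, 9.679)
t=1.300: state=(7.732, 9.265, 12.844)
t=1.400: state=(8.459, 8.190, 16.519)
t=1.500: state=(7.244, 5.324, 17.598)
t=1.600: state=(5.240, 3.413, 16.001)
t=1.700: state=(3.864, 2.969, 13.656)
t=1.800: state=(3.413, 3.367, 11.598)
t=1.900: state=(3.704, 4.308, 10.203)
t=1.980: state=(4.369, 5.420, 9.760)

(x, y, z) = (4.369, 5.420, 9.760)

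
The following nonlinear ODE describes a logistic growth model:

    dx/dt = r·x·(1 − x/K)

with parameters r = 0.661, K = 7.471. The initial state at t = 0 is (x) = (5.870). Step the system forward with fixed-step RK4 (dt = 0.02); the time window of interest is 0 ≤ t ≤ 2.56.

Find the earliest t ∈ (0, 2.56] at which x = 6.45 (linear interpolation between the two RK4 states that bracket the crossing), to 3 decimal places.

t=0.000: state=(5.870)
step 1 (dt=0.02): k1=(0.831), k2=(0.828), k3=(0.828), k4=(0.825); state += dt/6·(k1+2k2+2k3+k4)
t=0.020: state=(5.887)
t=0.040: state=(5.903)
t=0.060: state=(5.919)
continuing one RK4 step at a time; state shown every 5 steps (Δt=0.1):
t=0.100: state=(5.952)
t=0.200: state=(6.030)
t=0.300: state=(6.105)
t=0.400: state=(6.178)
t=0.500: state=(6.247)
t=0.600: state=(6.313)
t=0.700: state=(6.376)
t=0.800: state=(6.436)
t=0.820: state=(6.448)
next step: t=0.840: state=(6.460) — x has crossed 6.45
linear interpolation between t=0.820 (6.44819) and t=0.840 (6.45980) → t≈0.823

t = 0.823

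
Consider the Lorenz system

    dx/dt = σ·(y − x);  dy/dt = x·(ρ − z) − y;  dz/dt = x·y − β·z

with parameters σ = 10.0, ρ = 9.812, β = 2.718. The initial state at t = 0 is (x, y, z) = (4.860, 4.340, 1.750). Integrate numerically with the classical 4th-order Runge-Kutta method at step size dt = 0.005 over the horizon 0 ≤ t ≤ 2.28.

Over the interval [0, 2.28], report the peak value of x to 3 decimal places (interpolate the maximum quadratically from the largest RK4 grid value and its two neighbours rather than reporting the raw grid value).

max x = 8.208

t=0.000: state=(4.860, 4.340, 1.750)
step 1 (dt=0.005): k1=(-5.200, 34.841, 16.336), k2=(-4.199, 34.451, 16.591), k3=(-4.234, 34.469, 16.595), k4=(-3.265, 34.097, 16.852); state += dt/6·(k1+2k2+2k3+k4)
t=0.005: state=(4.839, 4.512, 1.833)
t=0.010: state=(4.827, 4.681, 1.919)
t=0.015: state=(4.824, 4.847, 2.007)
continuing one RK4 step at a time; state shown every 20 steps (Δt=0.1):
t=0.100: state=(5.671, 7.319, 4.022)
t=0.200: state=(7.449, 9.027, 7.937)
t=0.300: state=(8.185, 7.857, 12.126)
t=0.400: state=(6.837, 4.730, 13.443)
t=0.500: state=(4.634, 2.605, 12.005)
t=0.600: state=(3.051, 1.936, 9.863)
t=0.700: state=(2.339, 1.979, 7.956)
t=0.800: state=(2.236, 2.354, 6.485)
t=0.900: state=(2.534, 3.001, 5.495)
t=1.000: state=(3.163, 3.953, 5.054)
t=1.100: state=(4.106, 5.190, 5.317)
t=1.200: state=(5.271, 6.463, 6.482)
t=1.300: state=(6.327, 7.143, 8.482)
t=1.400: state=(6.715, 6.616, 10.496)
t=1.500: state=(6.155, 5.216, 11.366)
t=1.600: state=(5.073, 3.967, 10.887)
t=1.700: state=(4.117, 3.358, 9.731)
t=1.800: state=(3.590, 3.292, 8.510)
t=1.900: state=(3.495, 3.588, 7.535)
t=2.000: state=(3.746, 4.140, 6.960)
t=2.100: state=(4.254, 4.860, 6.882)
t=2.200: state=(4.911, 5.587, 7.359)
t=2.280: state=(5.421, 5.992, 8.090)
largest grid value and its neighbours: x(0.280)=8.20382, x(0.285)=8.20794, x(0.290)=8.20624
parabola through these three points peaks at t≈0.286 with x≈8.20807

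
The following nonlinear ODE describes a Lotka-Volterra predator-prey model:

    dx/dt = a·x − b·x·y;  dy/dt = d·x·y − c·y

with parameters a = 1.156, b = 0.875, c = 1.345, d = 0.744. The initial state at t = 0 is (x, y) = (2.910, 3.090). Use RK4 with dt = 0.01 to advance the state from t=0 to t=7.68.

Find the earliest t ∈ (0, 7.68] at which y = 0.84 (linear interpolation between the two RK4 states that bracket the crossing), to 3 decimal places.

t=0.000: state=(2.910, 3.090)
step 1 (dt=0.01): k1=(-4.504, 2.534), k2=(-4.501, 2.492), k3=(-4.501, 2.492), k4=(-4.497, 2.450); state += dt/6·(k1+2k2+2k3+k4)
t=0.010: state=(2.865, 3.115)
t=0.020: state=(2.820, 3.139)
t=0.030: state=(2.775, 3.162)
continuing one RK4 step at a time; state shown every 25 steps (Δt=0.25):
t=0.250: state=(1.883, 3.433)
t=0.500: state=(1.201, 3.249)
t=0.750: state=(0.826, 2.793)
t=1.000: state=(0.633, 2.281)
t=1.250: state=(0.541, 1.815)
t=1.500: state=(0.507, 1.429)
t=1.750: state=(0.513, 1.122)
t=2.000: state=(0.551, 0.884)
t=2.050: state=(0.562, 0.844)
next step: t=2.060: state=(0.564, 0.836) — y has crossed 0.84
linear interpolation between t=2.050 (0.84411) and t=2.060 (0.83633) → t≈2.055

t = 2.055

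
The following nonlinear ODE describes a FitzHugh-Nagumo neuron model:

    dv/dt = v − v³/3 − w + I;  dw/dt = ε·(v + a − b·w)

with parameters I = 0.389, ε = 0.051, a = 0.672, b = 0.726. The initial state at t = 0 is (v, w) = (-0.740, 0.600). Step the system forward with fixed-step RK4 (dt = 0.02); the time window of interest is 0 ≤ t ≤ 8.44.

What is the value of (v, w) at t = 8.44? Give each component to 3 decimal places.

t=0.000: state=(-0.740, 0.600)
step 1 (dt=0.02): k1=(-0.816, -0.026), k2=(-0.819, -0.026), k3=(-0.819, -0.026), k4=(-0.823, -0.026); state += dt/6·(k1+2k2+2k3+k4)
t=0.020: state=(-0.756, 0.599)
t=0.040: state=(-0.773, 0.599)
t=0.060: state=(-0.790, 0.598)
continuing one RK4 step at a time; state shown every 25 steps (Δt=0.5):
t=0.500: state=(-1.166, 0.582)
t=1.000: state=(-1.513, 0.554)
t=1.500: state=(-1.691, 0.520)
t=2.000: state=(-1.751, 0.484)
t=2.500: state=(-1.762, 0.447)
t=3.000: state=(-1.755, 0.412)
t=3.500: state=(-1.741, 0.377)
t=4.000: state=(-1.725, 0.343)
t=4.500: state=(-1.709, 0.311)
t=5.000: state=(-1.692, 0.279)
t=5.500: state=(-1.676, 0.248)
t=6.000: state=(-1.659, 0.219)
t=6.500: state=(-1.642, 0.190)
t=7.000: state=(-1.626, 0.162)
t=7.500: state=(-1.609, 0.135)
t=8.000: state=(-1.592, 0.109)
t=8.440: state=(-1.578, 0.087)

(v, w) = (-1.578, 0.087)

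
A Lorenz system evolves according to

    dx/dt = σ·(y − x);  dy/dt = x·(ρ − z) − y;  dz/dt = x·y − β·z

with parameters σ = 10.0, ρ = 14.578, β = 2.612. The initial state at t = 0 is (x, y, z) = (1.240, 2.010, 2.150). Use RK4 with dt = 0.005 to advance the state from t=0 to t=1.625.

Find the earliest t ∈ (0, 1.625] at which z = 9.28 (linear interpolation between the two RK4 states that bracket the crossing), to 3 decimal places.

t = 0.316

t=0.000: state=(1.240, 2.010, 2.150)
step 1 (dt=0.005): k1=(7.700, 13.401, -3.123), k2=(7.843, 13.616, -3.022), k3=(7.844, 13.620, -3.021), k4=(7.989, 13.839, -2.918); state += dt/6·(k1+2k2+2k3+k4)
t=0.005: state=(1.279, 2.078, 2.135)
t=0.010: state=(1.320, 2.148, 2.121)
t=0.015: state=(1.362, 2.221, 2.108)
continuing one RK4 step at a time; state shown every 20 steps (Δt=0.1):
t=0.100: state=(2.357, 3.893, 2.119)
t=0.200: state=(4.493, 7.316, 3.322)
t=0.300: state=(7.993, 11.949, 8.014)
t=0.315: state=(8.585, 12.508, 9.200)
next step: t=0.320: state=(8.780, 12.670, 9.623) — z has crossed 9.28
linear interpolation between t=0.315 (9.19963) and t=0.320 (9.62333) → t≈0.316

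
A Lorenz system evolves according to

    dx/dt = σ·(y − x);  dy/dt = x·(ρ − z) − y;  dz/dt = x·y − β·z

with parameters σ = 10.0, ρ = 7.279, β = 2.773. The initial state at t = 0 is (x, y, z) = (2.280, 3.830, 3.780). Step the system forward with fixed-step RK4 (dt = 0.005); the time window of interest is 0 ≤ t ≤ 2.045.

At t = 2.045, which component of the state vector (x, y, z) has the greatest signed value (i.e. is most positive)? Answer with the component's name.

t=0.000: state=(2.280, 3.830, 3.780)
step 1 (dt=0.005): k1=(15.500, 4.148, -1.750), k2=(15.216, 4.283, -1.565), k3=(15.227, 4.279, -1.568), k4=(14.953, 4.411, -1.386); state += dt/6·(k1+2k2+2k3+k4)
t=0.005: state=(2.356, 3.851, 3.772)
t=0.010: state=(2.430, 3.874, 3.766)
t=0.015: state=(2.501, 3.898, 3.762)
continuing one RK4 step at a time; state shown every 20 steps (Δt=0.1):
t=0.100: state=(3.466, 4.433, 3.930)
t=0.200: state=(4.341, 5.138, 4.637)
t=0.300: state=(5.032, 5.585, 5.746)
t=0.400: state=(5.384, 5.511, 6.920)
t=0.500: state=(5.274, 4.942, 7.702)
t=0.600: state=(4.793, 4.209, 7.846)
t=0.700: state=(4.198, 3.632, 7.469)
t=0.800: state=(3.715, 3.328, 6.846)
t=0.900: state=(3.438, 3.269, 6.205)
t=1.000: state=(3.369, 3.393, 5.684)
t=1.100: state=(3.473, 3.648, 5.356)
t=1.200: state=(3.704, 3.981, 5.255)
t=1.300: state=(4.007, 4.327, 5.386)
t=1.400: state=(4.317, 4.604, 5.715)
t=1.500: state=(4.555, 4.734, 6.153)
t=1.600: state=(4.658, 4.682, 6.569)
t=1.700: state=(4.606, 4.483, 6.838)
t=1.800: state=(4.434, 4.225, 6.900)
t=1.900: state=(4.215, 3.999, 6.777)
t=2.000: state=(4.022, 3.859, 6.542)
t=2.045: state=(3.957, 3.829, 6.423)
compare at T: x=3.957, y=3.829, z=6.423

largest component: z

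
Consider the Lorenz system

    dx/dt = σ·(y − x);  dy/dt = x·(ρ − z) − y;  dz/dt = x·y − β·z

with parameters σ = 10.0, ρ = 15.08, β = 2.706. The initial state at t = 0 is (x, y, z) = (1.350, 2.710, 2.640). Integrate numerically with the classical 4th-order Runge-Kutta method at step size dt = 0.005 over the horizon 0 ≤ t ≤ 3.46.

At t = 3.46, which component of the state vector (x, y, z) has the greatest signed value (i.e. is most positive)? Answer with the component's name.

largest component: z

t=0.000: state=(1.350, 2.710, 2.640)
step 1 (dt=0.005): k1=(13.600, 14.084, -3.485), k2=(13.612, 14.484, -3.321), k3=(13.622, 14.483, -3.321), k4=(13.643, 14.882, -3.153); state += dt/6·(k1+2k2+2k3+k4)
t=0.005: state=(1.418, 2.782, 2.623)
t=0.010: state=(1.486, 2.859, 2.608)
t=0.015: state=(1.555, 2.939, 2.595)
continuing one RK4 step at a time; state shown every 40 steps (Δt=0.2):
t=0.200: state=(5.627, 9.053, 4.740)
t=0.400: state=(11.409, 10.471, 20.820)
t=0.600: state=(3.505, 0.229, 17.048)
t=0.800: state=(0.723, 0.479, 9.968)
t=1.000: state=(0.983, 1.417, 5.913)
t=1.200: state=(2.814, 4.431, 4.273)
t=1.400: state=(8.290, 11.803, 9.996)
t=1.600: state=(8.917, 5.081, 21.303)
t=1.800: state=(2.406, 0.890, 14.035)
t=2.000: state=(1.615, 1.952, 8.516)
t=2.200: state=(3.454, 5.089, 6.289)
t=2.400: state=(8.369, 11.084, 11.774)
t=2.600: state=(8.187, 5.073, 19.918)
t=2.800: state=(3.063, 1.882, 13.753)
t=3.000: state=(2.785, 3.444, 9.037)
t=3.200: state=(5.535, 7.632, 8.834)
t=3.400: state=(9.162, 9.440, 16.755)
t=3.460: state=(8.828, 7.470, 18.515)
compare at T: x=8.828, y=7.470, z=18.515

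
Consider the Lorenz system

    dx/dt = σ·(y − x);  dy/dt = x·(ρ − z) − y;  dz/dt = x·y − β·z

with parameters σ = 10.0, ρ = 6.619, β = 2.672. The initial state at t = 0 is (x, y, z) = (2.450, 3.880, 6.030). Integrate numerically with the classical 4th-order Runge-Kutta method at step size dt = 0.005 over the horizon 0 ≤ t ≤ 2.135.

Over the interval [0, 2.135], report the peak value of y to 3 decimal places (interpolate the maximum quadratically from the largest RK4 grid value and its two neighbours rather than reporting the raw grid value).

max y = 4.012

t=0.000: state=(2.450, 3.880, 6.030)
step 1 (dt=0.005): k1=(14.300, -2.437, -6.606), k2=(13.882, -2.369, -6.438), k3=(13.894, -2.371, -6.443), k4=(13.487, -2.303, -6.280); state += dt/6·(k1+2k2+2k3+k4)
t=0.005: state=(2.519, 3.868, 5.998)
t=0.010: state=(2.585, 3.857, 5.967)
t=0.015: state=(2.647, 3.846, 5.938)
continuing one RK4 step at a time; state shown every 20 steps (Δt=0.1):
t=0.100: state=(3.295, 3.749, 5.605)
t=0.200: state=(3.582, 3.761, 5.431)
t=0.300: state=(3.719, 3.829, 5.376)
t=0.400: state=(3.818, 3.909, 5.396)
t=0.500: state=(3.900, 3.974, 5.468)
t=0.600: state=(3.961, 4.008, 5.565)
t=0.700: state=(3.992, 4.007, 5.661)
t=0.800: state=(3.991, 3.975, 5.733)
t=0.900: state=(3.963, 3.924, 5.767)
t=1.000: state=(3.918, 3.870, 5.762)
t=1.100: state=(3.871, 3.825, 5.725)
t=1.200: state=(3.831, 3.799, 5.669)
t=1.300: state=(3.808, 3.793, 5.611)
t=1.400: state=(3.803, 3.807, 5.563)
t=1.500: state=(3.814, 3.833, 5.535)
t=1.600: state=(3.837, 3.864, 5.529)
t=1.700: state=(3.866, 3.894, 5.544)
t=1.800: state=(3.892, 3.915, 5.574)
t=1.900: state=(3.910, 3.923, 5.609)
t=2.000: state=(3.918, 3.920, 5.642)
t=2.100: state=(3.915, 3.906, 5.664)
t=2.135: state=(3.911, 3.900, 5.669)
largest grid value and its neighbours: y(0.640)=4.01192, y(0.645)=4.01198, y(0.650)=4.01195
parabola through these three points peaks at t≈0.646 with y≈4.01198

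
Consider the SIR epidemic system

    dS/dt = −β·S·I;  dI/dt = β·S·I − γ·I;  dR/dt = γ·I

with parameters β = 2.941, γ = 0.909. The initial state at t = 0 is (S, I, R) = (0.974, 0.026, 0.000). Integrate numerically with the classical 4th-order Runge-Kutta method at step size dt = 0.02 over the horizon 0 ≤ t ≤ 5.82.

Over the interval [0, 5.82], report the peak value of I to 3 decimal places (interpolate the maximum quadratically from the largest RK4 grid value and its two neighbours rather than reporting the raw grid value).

max I = 0.336

t=0.000: state=(0.974, 0.026, 0.000)
step 1 (dt=0.02): k1=(-0.074, 0.051, 0.024), k2=(-0.076, 0.052, 0.024), k3=(-0.076, 0.052, 0.024), k4=(-0.077, 0.053, 0.025); state += dt/6·(k1+2k2+2k3+k4)
t=0.020: state=(0.972, 0.027, 0.000)
t=0.040: state=(0.971, 0.028, 0.001)
t=0.060: state=(0.969, 0.029, 0.002)
continuing one RK4 step at a time; state shown every 10 steps (Δt=0.2):
t=0.200: state=(0.956, 0.038, 0.006)
t=0.400: state=(0.930, 0.056, 0.014)
t=0.600: state=(0.894, 0.079, 0.026)
t=0.800: state=(0.846, 0.110, 0.043)
t=1.000: state=(0.784, 0.149, 0.067)
t=1.200: state=(0.710, 0.193, 0.098)
t=1.400: state=(0.625, 0.238, 0.137)
t=1.600: state=(0.537, 0.279, 0.184)
t=1.800: state=(0.451, 0.311, 0.238)
t=2.000: state=(0.373, 0.330, 0.296)
t=2.200: state=(0.307, 0.336, 0.357)
t=2.400: state=(0.252, 0.330, 0.418)
t=2.600: state=(0.208, 0.315, 0.477)
t=2.800: state=(0.174, 0.294, 0.532)
t=3.000: state=(0.148, 0.269, 0.583)
t=3.200: state=(0.127, 0.243, 0.630)
t=3.400: state=(0.111, 0.217, 0.672)
t=3.600: state=(0.098, 0.193, 0.709)
t=3.800: state=(0.088, 0.170, 0.742)
t=4.000: state=(0.080, 0.149, 0.771)
t=4.200: state=(0.074, 0.130, 0.796)
t=4.400: state=(0.069, 0.113, 0.818)
t=4.600: state=(0.065, 0.098, 0.837)
t=4.800: state=(0.061, 0.085, 0.854)
t=5.000: state=(0.059, 0.073, 0.868)
t=5.200: state=(0.056, 0.063, 0.881)
t=5.400: state=(0.054, 0.054, 0.891)
t=5.600: state=(0.053, 0.047, 0.900)
t=5.800: state=(0.052, 0.040, 0.908)
t=5.820: state=(0.051, 0.040, 0.909)
largest grid value and its neighbours: I(2.180)=0.33613, I(2.200)=0.33615, I(2.220)=0.33604
parabola through these three points peaks at t≈2.192 with I≈0.33616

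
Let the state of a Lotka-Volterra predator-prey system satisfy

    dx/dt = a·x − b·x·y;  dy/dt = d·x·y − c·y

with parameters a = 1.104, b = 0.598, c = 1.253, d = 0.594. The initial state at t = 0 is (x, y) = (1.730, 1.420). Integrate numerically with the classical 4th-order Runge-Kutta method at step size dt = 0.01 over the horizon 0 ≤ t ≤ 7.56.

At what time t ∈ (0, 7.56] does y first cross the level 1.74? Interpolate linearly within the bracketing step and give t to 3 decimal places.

t = 1.871

t=0.000: state=(1.730, 1.420)
step 1 (dt=0.01): k1=(0.441, -0.320), k2=(0.443, -0.318), k3=(0.443, -0.318), k4=(0.445, -0.316); state += dt/6·(k1+2k2+2k3+k4)
t=0.010: state=(1.734, 1.417)
t=0.020: state=(1.739, 1.414)
t=0.030: state=(1.743, 1.411)
continuing one RK4 step at a time; state shown every 25 steps (Δt=0.25):
t=0.250: state=(1.854, 1.354)
t=0.500: state=(2.001, 1.318)
t=0.750: state=(2.167, 1.313)
t=1.000: state=(2.343, 1.341)
t=1.250: state=(2.516, 1.407)
t=1.500: state=(2.667, 1.512)
t=1.750: state=(2.775, 1.657)
t=1.870: state=(2.805, 1.739)
next step: t=1.880: state=(2.807, 1.746) — y has crossed 1.74
linear interpolation between t=1.870 (1.73922) and t=1.880 (1.74643) → t≈1.871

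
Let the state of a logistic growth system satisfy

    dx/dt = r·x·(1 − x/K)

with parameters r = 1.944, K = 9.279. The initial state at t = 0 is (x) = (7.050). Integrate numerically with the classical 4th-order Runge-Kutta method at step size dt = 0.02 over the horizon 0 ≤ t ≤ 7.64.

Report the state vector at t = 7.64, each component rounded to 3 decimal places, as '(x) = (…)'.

(x) = (9.279)

t=0.000: state=(7.050)
step 1 (dt=0.02): k1=(3.292), k2=(3.259), k3=(3.259), k4=(3.226); state += dt/6·(k1+2k2+2k3+k4)
t=0.020: state=(7.115)
t=0.040: state=(7.179)
t=0.060: state=(7.242)
continuing one RK4 step at a time; state shown every 25 steps (Δt=0.5):
t=0.500: state=(8.288)
t=1.000: state=(8.877)
t=1.500: state=(9.123)
t=2.000: state=(9.219)
t=2.500: state=(9.256)
t=3.000: state=(9.270)
t=3.500: state=(9.276)
t=4.000: state=(9.278)
t=4.500: state=(9.279)
t=5.000: state=(9.279)
t=5.500: state=(9.279)
t=6.000: state=(9.279)
t=6.500: state=(9.279)
t=7.000: state=(9.279)
t=7.500: state=(9.279)
t=7.640: state=(9.279)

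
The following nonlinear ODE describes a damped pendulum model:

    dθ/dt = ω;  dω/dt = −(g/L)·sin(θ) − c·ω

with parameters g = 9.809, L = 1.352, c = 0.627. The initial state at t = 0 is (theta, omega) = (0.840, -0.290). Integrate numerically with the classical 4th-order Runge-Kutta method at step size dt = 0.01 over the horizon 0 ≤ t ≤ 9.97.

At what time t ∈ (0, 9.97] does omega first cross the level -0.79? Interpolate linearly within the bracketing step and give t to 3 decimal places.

t = 0.101

t=0.000: state=(0.840, -0.290)
step 1 (dt=0.01): k1=(-0.290, -5.221), k2=(-0.316, -5.197), k3=(-0.316, -5.197), k4=(-0.342, -5.173); state += dt/6·(k1+2k2+2k3+k4)
t=0.010: state=(0.837, -0.342)
t=0.020: state=(0.833, -0.393)
t=0.030: state=(0.829, -0.444)
t=0.100: state=(0.786, -0.785)
next step: t=0.110: state=(0.778, -0.831) — omega has crossed -0.79
linear interpolation between t=0.100 (-0.78491) and t=0.110 (-0.83096) → t≈0.101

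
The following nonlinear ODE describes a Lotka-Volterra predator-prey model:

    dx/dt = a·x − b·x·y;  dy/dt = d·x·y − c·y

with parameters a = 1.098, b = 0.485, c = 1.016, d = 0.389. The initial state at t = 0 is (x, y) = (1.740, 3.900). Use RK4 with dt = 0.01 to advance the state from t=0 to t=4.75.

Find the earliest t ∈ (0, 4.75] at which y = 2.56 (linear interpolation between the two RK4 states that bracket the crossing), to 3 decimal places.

t = 0.866

t=0.000: state=(1.740, 3.900)
step 1 (dt=0.01): k1=(-1.381, -1.323), k2=(-1.370, -1.331), k3=(-1.370, -1.331), k4=(-1.359, -1.339); state += dt/6·(k1+2k2+2k3+k4)
t=0.010: state=(1.726, 3.887)
t=0.020: state=(1.713, 3.873)
t=0.030: state=(1.700, 3.860)
continuing one RK4 step at a time; state shown every 20 steps (Δt=0.2):
t=0.200: state=(1.505, 3.609)
t=0.400: state=(1.342, 3.289)
t=0.600: state=(1.234, 2.966)
t=0.800: state=(1.170, 2.657)
t=0.860: state=(1.158, 2.569)
next step: t=0.870: state=(1.157, 2.555) — y has crossed 2.56
linear interpolation between t=0.860 (2.56910) and t=0.870 (2.55460) → t≈0.866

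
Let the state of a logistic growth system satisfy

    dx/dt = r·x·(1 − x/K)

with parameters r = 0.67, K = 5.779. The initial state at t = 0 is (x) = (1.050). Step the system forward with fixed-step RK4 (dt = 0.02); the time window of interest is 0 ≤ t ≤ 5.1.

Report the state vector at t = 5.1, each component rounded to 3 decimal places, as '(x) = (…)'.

(x) = (5.035)

t=0.000: state=(1.050)
step 1 (dt=0.02): k1=(0.576), k2=(0.578), k3=(0.578), k4=(0.581); state += dt/6·(k1+2k2+2k3+k4)
t=0.020: state=(1.062)
t=0.040: state=(1.073)
t=0.060: state=(1.085)
continuing one RK4 step at a time; state shown every 10 steps (Δt=0.2):
t=0.200: state=(1.170)
t=0.400: state=(1.300)
t=0.600: state=(1.440)
t=0.800: state=(1.590)
t=1.000: state=(1.749)
t=1.200: state=(1.916)
t=1.400: state=(2.092)
t=1.600: state=(2.274)
t=1.800: state=(2.461)
t=2.000: state=(2.652)
t=2.200: state=(2.845)
t=2.400: state=(3.038)
t=2.600: state=(3.230)
t=2.800: state=(3.420)
t=3.000: state=(3.604)
t=3.200: state=(3.783)
t=3.400: state=(3.954)
t=3.600: state=(4.117)
t=3.800: state=(4.271)
t=4.000: state=(4.416)
t=4.200: state=(4.550)
t=4.400: state=(4.675)
t=4.600: state=(4.790)
t=4.800: state=(4.895)
t=5.000: state=(4.990)
t=5.100: state=(5.035)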